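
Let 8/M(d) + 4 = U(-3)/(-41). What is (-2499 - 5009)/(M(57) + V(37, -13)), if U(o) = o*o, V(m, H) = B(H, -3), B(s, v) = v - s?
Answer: -649442/701 ≈ -926.45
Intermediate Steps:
V(m, H) = -3 - H
U(o) = o²
M(d) = -328/173 (M(d) = 8/(-4 + (-3)²/(-41)) = 8/(-4 + 9*(-1/41)) = 8/(-4 - 9/41) = 8/(-173/41) = 8*(-41/173) = -328/173)
(-2499 - 5009)/(M(57) + V(37, -13)) = (-2499 - 5009)/(-328/173 + (-3 - 1*(-13))) = -7508/(-328/173 + (-3 + 13)) = -7508/(-328/173 + 10) = -7508/1402/173 = -7508*173/1402 = -649442/701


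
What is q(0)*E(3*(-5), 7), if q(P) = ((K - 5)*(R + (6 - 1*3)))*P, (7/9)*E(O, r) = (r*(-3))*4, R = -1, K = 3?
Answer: 0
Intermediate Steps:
E(O, r) = -108*r/7 (E(O, r) = 9*((r*(-3))*4)/7 = 9*(-3*r*4)/7 = 9*(-12*r)/7 = -108*r/7)
q(P) = -4*P (q(P) = ((3 - 5)*(-1 + (6 - 1*3)))*P = (-2*(-1 + (6 - 3)))*P = (-2*(-1 + 3))*P = (-2*2)*P = -4*P)
q(0)*E(3*(-5), 7) = (-4*0)*(-108/7*7) = 0*(-108) = 0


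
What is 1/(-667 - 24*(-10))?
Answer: -1/427 ≈ -0.0023419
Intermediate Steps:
1/(-667 - 24*(-10)) = 1/(-667 + 240) = 1/(-427) = -1/427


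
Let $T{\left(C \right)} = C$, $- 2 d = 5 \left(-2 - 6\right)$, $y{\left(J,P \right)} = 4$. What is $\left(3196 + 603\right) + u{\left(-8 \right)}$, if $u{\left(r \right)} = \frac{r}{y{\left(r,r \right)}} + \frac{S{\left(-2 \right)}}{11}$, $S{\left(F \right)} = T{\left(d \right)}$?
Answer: $\frac{41787}{11} \approx 3798.8$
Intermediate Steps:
$d = 20$ ($d = - \frac{5 \left(-2 - 6\right)}{2} = - \frac{5 \left(-8\right)}{2} = \left(- \frac{1}{2}\right) \left(-40\right) = 20$)
$S{\left(F \right)} = 20$
$u{\left(r \right)} = \frac{20}{11} + \frac{r}{4}$ ($u{\left(r \right)} = \frac{r}{4} + \frac{20}{11} = \frac{20}{11} + \frac{r}{4}$)
$\left(3196 + 603\right) + u{\left(-8 \right)} = \left(3196 + 603\right) + \left(\frac{20}{11} + \frac{1}{4} \left(-8\right)\right) = 3799 + \left(\frac{20}{11} - 2\right) = 3799 - \frac{2}{11} = \frac{41787}{11}$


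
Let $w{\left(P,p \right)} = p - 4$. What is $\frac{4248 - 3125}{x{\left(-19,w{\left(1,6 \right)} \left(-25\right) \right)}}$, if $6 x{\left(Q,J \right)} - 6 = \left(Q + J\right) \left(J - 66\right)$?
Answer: $\frac{1123}{1335} \approx 0.8412$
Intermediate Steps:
$w{\left(P,p \right)} = -4 + p$
$x{\left(Q,J \right)} = 1 + \frac{\left(-66 + J\right) \left(J + Q\right)}{6}$ ($x{\left(Q,J \right)} = 1 + \frac{\left(Q + J\right) \left(J - 66\right)}{6} = 1 + \frac{\left(J + Q\right) \left(-66 + J\right)}{6} = 1 + \frac{\left(-66 + J\right) \left(J + Q\right)}{6}$)
$\frac{4248 - 3125}{x{\left(-19,w{\left(1,6 \right)} \left(-25\right) \right)}} = \frac{4248 - 3125}{1 - 11 \left(-4 + 6\right) \left(-25\right) - -209 + \frac{\left(\left(-4 + 6\right) \left(-25\right)\right)^{2}}{6} + \frac{1}{6} \left(-4 + 6\right) \left(-25\right) \left(-19\right)} = \frac{1123}{1 - 11 \cdot 2 \left(-25\right) + 209 + \frac{\left(2 \left(-25\right)\right)^{2}}{6} + \frac{1}{6} \cdot 2 \left(-25\right) \left(-19\right)} = \frac{1123}{1 - -550 + 209 + \frac{\left(-50\right)^{2}}{6} + \frac{1}{6} \left(-50\right) \left(-19\right)} = \frac{1123}{1 + 550 + 209 + \frac{1}{6} \cdot 2500 + \frac{475}{3}} = \frac{1123}{1 + 550 + 209 + \frac{1250}{3} + \frac{475}{3}} = \frac{1123}{1335}$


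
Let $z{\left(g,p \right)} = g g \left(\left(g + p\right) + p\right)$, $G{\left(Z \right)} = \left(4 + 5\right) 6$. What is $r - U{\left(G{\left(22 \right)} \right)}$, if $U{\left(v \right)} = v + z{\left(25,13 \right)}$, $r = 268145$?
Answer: $236216$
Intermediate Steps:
$G{\left(Z \right)} = 54$ ($G{\left(Z \right)} = 9 \cdot 6 = 54$)
$z{\left(g,p \right)} = g^{2} \left(g + 2 p\right)$
$U{\left(v \right)} = 31875 + v$ ($U{\left(v \right)} = v + 25^{2} \left(25 + 2 \cdot 13\right) = v + 625 \left(25 + 26\right) = v + 625 \cdot 51 = v + 31875 = 31875 + v$)
$r - U{\left(G{\left(22 \right)} \right)} = 268145 - \left(31875 + 54\right) = 268145 - 31929 = 236216$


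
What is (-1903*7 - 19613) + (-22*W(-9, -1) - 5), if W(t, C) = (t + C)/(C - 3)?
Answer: -32994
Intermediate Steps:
W(t, C) = (C + t)/(-3 + C)
(-1903*7 - 19613) + (-22*W(-9, -1) - 5) = (-1903*7 - 19613) + (-22*(-1 - 9)/(-3 - 1) - 5) = (-13321 - 19613) + (-22*(-10)/(-4) - 5) = -32934 + (-(-11)*(-10)/2 - 5) = -32934 + (-22*5/2 - 5) = -32934 + (-55 - 5) = -32934 - 60 = -32994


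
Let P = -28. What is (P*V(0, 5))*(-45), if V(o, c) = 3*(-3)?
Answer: -11340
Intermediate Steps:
V(o, c) = -9
(P*V(0, 5))*(-45) = -28*(-9)*(-45) = 252*(-45) = -11340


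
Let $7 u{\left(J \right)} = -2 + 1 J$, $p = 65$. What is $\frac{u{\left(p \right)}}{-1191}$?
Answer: $- \frac{3}{397} \approx -0.0075567$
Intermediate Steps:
$u{\left(J \right)} = - \frac{2}{7} + \frac{J}{7}$ ($u{\left(J \right)} = \frac{-2 + 1 J}{7} = \frac{-2 + J}{7} = - \frac{2}{7} + \frac{J}{7}$)
$\frac{u{\left(p \right)}}{-1191} = \frac{- \frac{2}{7} + \frac{1}{7} \cdot 65}{-1191} = \left(- \frac{2}{7} + \frac{65}{7}\right) \left(- \frac{1}{1191}\right) = 9 \left(- \frac{1}{1191}\right) = - \frac{3}{397}$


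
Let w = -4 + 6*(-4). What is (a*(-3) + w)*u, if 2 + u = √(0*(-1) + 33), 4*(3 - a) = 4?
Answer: 68 - 34*√33 ≈ -127.32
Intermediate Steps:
a = 2 (a = 3 - ¼*4 = 3 - 1 = 2)
w = -28 (w = -4 - 24 = -28)
u = -2 + √33 (u = -2 + √(0*(-1) + 33) = -2 + √(0 + 33) = -2 + √33 ≈ 3.7446)
(a*(-3) + w)*u = (2*(-3) - 28)*(-2 + √33) = (-6 - 28)*(-2 + √33) = -34*(-2 + √33) = 68 - 34*√33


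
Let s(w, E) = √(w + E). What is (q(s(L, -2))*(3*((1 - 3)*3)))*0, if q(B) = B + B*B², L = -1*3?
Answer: 0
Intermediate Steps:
L = -3
s(w, E) = √(E + w)
q(B) = B + B³
(q(s(L, -2))*(3*((1 - 3)*3)))*0 = ((√(-2 - 3) + (√(-2 - 3))³)*(3*((1 - 3)*3)))*0 = ((√(-5) + (√(-5))³)*(3*(-2*3)))*0 = ((I*√5 + (I*√5)³)*(3*(-6)))*0 = ((I*√5 - 5*I*√5)*(-18))*0 = (-4*I*√5*(-18))*0 = (72*I*√5)*0 = 0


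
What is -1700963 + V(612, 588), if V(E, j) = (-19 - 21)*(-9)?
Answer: -1700603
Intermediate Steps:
V(E, j) = 360 (V(E, j) = -40*(-9) = 360)
-1700963 + V(612, 588) = -1700963 + 360 = -1700603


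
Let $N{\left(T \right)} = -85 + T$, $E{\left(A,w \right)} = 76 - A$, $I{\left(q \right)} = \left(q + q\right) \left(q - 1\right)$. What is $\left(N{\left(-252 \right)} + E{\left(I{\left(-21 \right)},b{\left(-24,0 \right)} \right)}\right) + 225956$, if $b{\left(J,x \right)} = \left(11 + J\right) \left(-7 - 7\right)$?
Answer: $224771$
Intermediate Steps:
$b{\left(J,x \right)} = -154 - 14 J$ ($b{\left(J,x \right)} = \left(11 + J\right) \left(-14\right) = -154 - 14 J$)
$I{\left(q \right)} = 2 q \left(-1 + q\right)$
$\left(N{\left(-252 \right)} + E{\left(I{\left(-21 \right)},b{\left(-24,0 \right)} \right)}\right) + 225956 = \left(\left(-85 - 252\right) + \left(76 - 2 \left(-21\right) \left(-1 - 21\right)\right)\right) + 225956 = \left(-337 + \left(76 - 2 \left(-21\right) \left(-22\right)\right)\right) + 225956 = \left(-337 + \left(76 - 924\right)\right) + 225956 = \left(-337 - 848\right) + 225956 = -1185 + 225956 = 224771$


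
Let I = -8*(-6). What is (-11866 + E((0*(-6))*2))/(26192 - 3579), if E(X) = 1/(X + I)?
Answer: -569567/1085424 ≈ -0.52474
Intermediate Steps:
I = 48
E(X) = 1/(48 + X) (E(X) = 1/(X + 48) = 1/(48 + X))
(-11866 + E((0*(-6))*2))/(26192 - 3579) = (-11866 + 1/(48 + (0*(-6))*2))/(26192 - 3579) = (-11866 + 1/(48 + 0*2))/22613 = (-11866 + 1/(48 + 0))*(1/22613) = (-11866 + 1/48)*(1/22613) = -569567/48*1/22613 = -569567/1085424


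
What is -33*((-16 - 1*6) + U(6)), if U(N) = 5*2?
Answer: 396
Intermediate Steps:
U(N) = 10
-33*((-16 - 1*6) + U(6)) = -33*((-16 - 1*6) + 10) = -33*((-16 - 6) + 10) = -33*(-22 + 10) = -33*(-12) = 396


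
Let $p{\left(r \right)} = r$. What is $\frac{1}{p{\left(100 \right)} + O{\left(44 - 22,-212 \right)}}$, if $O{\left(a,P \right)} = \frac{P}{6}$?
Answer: $\frac{3}{194} \approx 0.015464$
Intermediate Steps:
$O{\left(a,P \right)} = \frac{P}{6}$ ($O{\left(a,P \right)} = P \frac{1}{6} = \frac{P}{6}$)
$\frac{1}{p{\left(100 \right)} + O{\left(44 - 22,-212 \right)}} = \frac{1}{100 + \frac{1}{6} \left(-212\right)} = \frac{1}{100 - \frac{106}{3}} = \frac{1}{\frac{194}{3}} = \frac{3}{194}$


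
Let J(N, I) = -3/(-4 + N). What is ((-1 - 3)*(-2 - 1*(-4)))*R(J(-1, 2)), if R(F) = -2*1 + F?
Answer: 56/5 ≈ 11.200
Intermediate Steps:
J(N, I) = -3/(-4 + N)
R(F) = -2 + F
((-1 - 3)*(-2 - 1*(-4)))*R(J(-1, 2)) = ((-1 - 3)*(-2 - 1*(-4)))*(-2 - 3/(-4 - 1)) = (-4*(-2 + 4))*(-2 - 3/(-5)) = (-4*2)*(-2 - 3*(-1/5)) = -8*(-2 + 3/5) = -8*(-7/5) = 56/5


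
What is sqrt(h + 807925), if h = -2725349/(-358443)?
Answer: 2*sqrt(2883452756990137)/119481 ≈ 898.85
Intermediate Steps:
h = 2725349/358443 (h = -2725349*(-1/358443) = 2725349/358443 ≈ 7.6033)
sqrt(h + 807925) = sqrt(2725349/358443 + 807925) = sqrt(289597786124/358443) = 2*sqrt(2883452756990137)/119481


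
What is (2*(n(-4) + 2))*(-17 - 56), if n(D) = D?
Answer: 292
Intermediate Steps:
(2*(n(-4) + 2))*(-17 - 56) = (2*(-4 + 2))*(-17 - 56) = (2*(-2))*(-73) = -4*(-73) = 292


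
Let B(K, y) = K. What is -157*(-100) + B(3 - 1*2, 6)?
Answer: 15701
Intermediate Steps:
-157*(-100) + B(3 - 1*2, 6) = -157*(-100) + (3 - 1*2) = 15700 + (3 - 2) = 15700 + 1 = 15701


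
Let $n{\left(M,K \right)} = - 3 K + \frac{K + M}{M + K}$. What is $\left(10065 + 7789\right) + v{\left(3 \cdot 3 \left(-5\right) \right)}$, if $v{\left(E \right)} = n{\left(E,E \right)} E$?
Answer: $11734$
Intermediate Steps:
$n{\left(M,K \right)} = 1 - 3 K$ ($n{\left(M,K \right)} = - 3 K + \frac{K + M}{K + M} = - 3 K + 1 = 1 - 3 K$)
$v{\left(E \right)} = E \left(1 - 3 E\right)$ ($v{\left(E \right)} = \left(1 - 3 E\right) E = E \left(1 - 3 E\right)$)
$\left(10065 + 7789\right) + v{\left(3 \cdot 3 \left(-5\right) \right)} = \left(10065 + 7789\right) + 3 \cdot 3 \left(-5\right) \left(1 - 3 \cdot 3 \cdot 3 \left(-5\right)\right) = 17854 + 9 \left(-5\right) \left(1 - 3 \cdot 9 \left(-5\right)\right) = 17854 - 45 \left(1 - -135\right) = 17854 - 45 \left(1 + 135\right) = 17854 - 6120 = 11734$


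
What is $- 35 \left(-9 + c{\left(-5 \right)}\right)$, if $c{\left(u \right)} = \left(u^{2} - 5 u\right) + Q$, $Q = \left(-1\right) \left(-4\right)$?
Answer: $-1575$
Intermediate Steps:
$Q = 4$
$c{\left(u \right)} = 4 + u^{2} - 5 u$ ($c{\left(u \right)} = \left(u^{2} - 5 u\right) + 4 = 4 + u^{2} - 5 u$)
$- 35 \left(-9 + c{\left(-5 \right)}\right) = - 35 \left(-9 + \left(4 + \left(-5\right)^{2} - -25\right)\right) = - 35 \left(-9 + \left(4 + 25 + 25\right)\right) = - 35 \left(-9 + 54\right) = \left(-35\right) 45 = -1575$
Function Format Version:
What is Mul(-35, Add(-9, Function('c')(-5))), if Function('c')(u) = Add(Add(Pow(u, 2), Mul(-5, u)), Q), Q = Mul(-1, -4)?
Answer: -1575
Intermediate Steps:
Q = 4
Function('c')(u) = Add(4, Pow(u, 2), Mul(-5, u)) (Function('c')(u) = Add(Add(Pow(u, 2), Mul(-5, u)), 4) = Add(4, Pow(u, 2), Mul(-5, u)))
Mul(-35, Add(-9, Function('c')(-5))) = Mul(-35, Add(-9, Add(4, Pow(-5, 2), Mul(-5, -5)))) = Mul(-35, Add(-9, Add(4, 25, 25))) = Mul(-35, Add(-9, 54)) = Mul(-35, 45) = -1575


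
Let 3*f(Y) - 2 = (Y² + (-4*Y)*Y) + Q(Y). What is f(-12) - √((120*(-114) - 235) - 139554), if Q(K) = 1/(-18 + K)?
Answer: -12901/90 - I*√153469 ≈ -143.34 - 391.75*I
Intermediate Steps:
f(Y) = ⅔ - Y² + 1/(3*(-18 + Y)) (f(Y) = ⅔ + ((Y² + (-4*Y)*Y) + 1/(-18 + Y))/3 = ⅔ + ((Y² - 4*Y²) + 1/(-18 + Y))/3 = ⅔ + (-3*Y² + 1/(-18 + Y))/3 = ⅔ + (1/(-18 + Y) - 3*Y²)/3 = ⅔ + (-Y² + 1/(3*(-18 + Y))) = ⅔ - Y² + 1/(3*(-18 + Y)))
f(-12) - √((120*(-114) - 235) - 139554) = (1 + (-18 - 12)*(2 - 3*(-12)²))/(3*(-18 - 12)) - √((120*(-114) - 235) - 139554) = (⅓)*(1 - 30*(2 - 3*144))/(-30) - √((-13680 - 235) - 139554) = (⅓)*(-1/30)*(1 - 30*(2 - 432)) - √(-13915 - 139554) = (⅓)*(-1/30)*(1 - 30*(-430)) - √(-153469) = (⅓)*(-1/30)*(1 + 12900) - I*√153469 = (⅓)*(-1/30)*12901 - I*√153469 = -12901/90 - I*√153469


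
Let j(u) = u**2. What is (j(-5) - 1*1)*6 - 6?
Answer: 138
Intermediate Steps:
(j(-5) - 1*1)*6 - 6 = ((-5)**2 - 1*1)*6 - 6 = (25 - 1)*6 - 6 = 24*6 - 6 = 144 - 6 = 138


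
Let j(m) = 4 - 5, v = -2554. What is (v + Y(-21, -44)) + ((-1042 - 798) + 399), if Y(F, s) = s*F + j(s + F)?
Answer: -3072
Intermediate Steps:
j(m) = -1
Y(F, s) = -1 + F*s (Y(F, s) = s*F - 1 = F*s - 1 = -1 + F*s)
(v + Y(-21, -44)) + ((-1042 - 798) + 399) = (-2554 + (-1 - 21*(-44))) + ((-1042 - 798) + 399) = (-2554 + (-1 + 924)) + (-1840 + 399) = (-2554 + 923) - 1441 = -1631 - 1441 = -3072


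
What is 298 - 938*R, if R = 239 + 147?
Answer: -361770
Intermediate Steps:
R = 386
298 - 938*R = 298 - 938*386 = 298 - 362068 = -361770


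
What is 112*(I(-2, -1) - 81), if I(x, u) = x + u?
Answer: -9408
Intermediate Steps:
I(x, u) = u + x
112*(I(-2, -1) - 81) = 112*((-1 - 2) - 81) = 112*(-3 - 81) = 112*(-84) = -9408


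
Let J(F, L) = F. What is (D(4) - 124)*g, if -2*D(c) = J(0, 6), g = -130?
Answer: 16120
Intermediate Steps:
D(c) = 0 (D(c) = -½*0 = 0)
(D(4) - 124)*g = (0 - 124)*(-130) = -124*(-130) = 16120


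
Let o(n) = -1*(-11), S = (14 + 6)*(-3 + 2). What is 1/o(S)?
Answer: 1/11 ≈ 0.090909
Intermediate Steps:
S = -20 (S = 20*(-1) = -20)
o(n) = 11
1/o(S) = 1/11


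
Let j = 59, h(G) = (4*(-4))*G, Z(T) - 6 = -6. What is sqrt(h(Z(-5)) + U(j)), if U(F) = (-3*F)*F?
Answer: 59*I*sqrt(3) ≈ 102.19*I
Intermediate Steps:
Z(T) = 0 (Z(T) = 6 - 6 = 0)
h(G) = -16*G
U(F) = -3*F**2
sqrt(h(Z(-5)) + U(j)) = sqrt(-16*0 - 3*59**2) = sqrt(0 - 3*3481) = sqrt(0 - 10443) = sqrt(-10443) = 59*I*sqrt(3)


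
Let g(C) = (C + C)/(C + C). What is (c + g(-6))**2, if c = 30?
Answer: 961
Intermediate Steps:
g(C) = 1 (g(C) = (2*C)/((2*C)) = (2*C)*(1/(2*C)) = 1)
(c + g(-6))**2 = (30 + 1)**2 = 31**2 = 961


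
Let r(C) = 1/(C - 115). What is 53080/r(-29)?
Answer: -7643520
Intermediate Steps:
r(C) = 1/(-115 + C)
53080/r(-29) = 53080/(1/(-115 - 29)) = 53080/(1/(-144)) = 53080/(-1/144) = 53080*(-144) = -7643520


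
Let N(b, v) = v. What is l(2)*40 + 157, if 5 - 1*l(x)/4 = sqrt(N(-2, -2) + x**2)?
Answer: 957 - 160*sqrt(2) ≈ 730.73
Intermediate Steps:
l(x) = 20 - 4*sqrt(-2 + x**2)
l(2)*40 + 157 = (20 - 4*sqrt(-2 + 2**2))*40 + 157 = (20 - 4*sqrt(-2 + 4))*40 + 157 = (20 - 4*sqrt(2))*40 + 157 = (800 - 160*sqrt(2)) + 157 = 957 - 160*sqrt(2)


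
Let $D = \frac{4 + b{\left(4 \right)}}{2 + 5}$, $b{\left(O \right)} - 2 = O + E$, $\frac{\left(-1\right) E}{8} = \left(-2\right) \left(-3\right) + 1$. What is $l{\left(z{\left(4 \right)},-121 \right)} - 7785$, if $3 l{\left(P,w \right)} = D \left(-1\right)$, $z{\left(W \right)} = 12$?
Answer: $- \frac{163439}{21} \approx -7782.8$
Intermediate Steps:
$E = -56$ ($E = - 8 \left(\left(-2\right) \left(-3\right) + 1\right) = - 8 \left(6 + 1\right) = \left(-8\right) 7 = -56$)
$b{\left(O \right)} = -54 + O$ ($b{\left(O \right)} = 2 + \left(O - 56\right) = 2 + \left(-56 + O\right) = -54 + O$)
$D = - \frac{46}{7}$ ($D = \frac{4 + \left(-54 + 4\right)}{2 + 5} = \frac{4 - 50}{7} = \left(-46\right) \frac{1}{7} = - \frac{46}{7} \approx -6.5714$)
$l{\left(P,w \right)} = \frac{46}{21}$ ($l{\left(P,w \right)} = \frac{\left(- \frac{46}{7}\right) \left(-1\right)}{3} = \frac{1}{3} \cdot \frac{46}{7} = \frac{46}{21}$)
$l{\left(z{\left(4 \right)},-121 \right)} - 7785 = \frac{46}{21} - 7785 = - \frac{163439}{21}$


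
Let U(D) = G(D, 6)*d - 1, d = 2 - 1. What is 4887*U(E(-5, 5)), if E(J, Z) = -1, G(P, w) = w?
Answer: 24435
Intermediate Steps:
d = 1
U(D) = 5 (U(D) = 6*1 - 1 = 6 - 1 = 5)
4887*U(E(-5, 5)) = 4887*5 = 24435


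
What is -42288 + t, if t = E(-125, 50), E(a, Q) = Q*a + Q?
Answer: -48488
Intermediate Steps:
E(a, Q) = Q + Q*a
t = -6200 (t = 50*(1 - 125) = 50*(-124) = -6200)
-42288 + t = -42288 - 6200 = -48488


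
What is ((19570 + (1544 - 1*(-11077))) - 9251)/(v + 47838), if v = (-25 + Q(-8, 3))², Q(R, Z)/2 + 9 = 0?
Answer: 22940/49687 ≈ 0.46169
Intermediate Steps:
Q(R, Z) = -18 (Q(R, Z) = -18 + 2*0 = -18 + 0 = -18)
v = 1849 (v = (-25 - 18)² = (-43)² = 1849)
((19570 + (1544 - 1*(-11077))) - 9251)/(v + 47838) = ((19570 + (1544 - 1*(-11077))) - 9251)/(1849 + 47838) = ((19570 + (1544 + 11077)) - 9251)/49687 = ((19570 + 12621) - 9251)*(1/49687) = (32191 - 9251)*(1/49687) = 22940*(1/49687) = 22940/49687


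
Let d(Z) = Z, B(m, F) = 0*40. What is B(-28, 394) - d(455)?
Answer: -455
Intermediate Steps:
B(m, F) = 0
B(-28, 394) - d(455) = 0 - 1*455 = 0 - 455 = -455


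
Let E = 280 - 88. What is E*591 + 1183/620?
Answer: 70353823/620 ≈ 1.1347e+5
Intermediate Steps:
E = 192
E*591 + 1183/620 = 192*591 + 1183/620 = 113472 + 1183*(1/620) = 113472 + 1183/620 = 70353823/620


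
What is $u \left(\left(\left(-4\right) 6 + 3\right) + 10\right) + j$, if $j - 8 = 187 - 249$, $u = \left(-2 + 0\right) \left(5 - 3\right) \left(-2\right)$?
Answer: $-142$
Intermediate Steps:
$u = 8$ ($u = - 2 \cdot 2 \left(-2\right) = \left(-2\right) \left(-4\right) = 8$)
$j = -54$ ($j = 8 + \left(187 - 249\right) = 8 - 62 = -54$)
$u \left(\left(\left(-4\right) 6 + 3\right) + 10\right) + j = 8 \left(\left(\left(-4\right) 6 + 3\right) + 10\right) - 54 = 8 \left(\left(-24 + 3\right) + 10\right) - 54 = 8 \left(-21 + 10\right) - 54 = 8 \left(-11\right) - 54 = -88 - 54 = -142$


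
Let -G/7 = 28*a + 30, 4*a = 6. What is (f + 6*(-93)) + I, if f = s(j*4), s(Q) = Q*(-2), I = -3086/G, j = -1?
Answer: -137057/252 ≈ -543.88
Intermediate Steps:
a = 3/2 (a = (1/4)*6 = 3/2 ≈ 1.5000)
G = -504 (G = -7*(28*(3/2) + 30) = -7*(42 + 30) = -7*72 = -504)
I = 1543/252 (I = -3086/(-504) = -3086*(-1/504) = 1543/252 ≈ 6.1230)
s(Q) = -2*Q
f = 8 (f = -(-2)*4 = -2*(-4) = 8)
(f + 6*(-93)) + I = (8 + 6*(-93)) + 1543/252 = (8 - 558) + 1543/252 = -550 + 1543/252 = -137057/252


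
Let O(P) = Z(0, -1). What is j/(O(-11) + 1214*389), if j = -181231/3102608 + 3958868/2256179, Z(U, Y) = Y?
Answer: 2374785190279/661146684911867568 ≈ 3.5919e-6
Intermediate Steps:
O(P) = -1
j = 11873925951395/7000039014832 (j = -181231*1/3102608 + 3958868*(1/2256179) = -181231/3102608 + 3958868/2256179 = 11873925951395/7000039014832 ≈ 1.6963)
j/(O(-11) + 1214*389) = 11873925951395/(7000039014832*(-1 + 1214*389)) = 11873925951395/(7000039014832*(-1 + 472246)) = (11873925951395/7000039014832)/472245 = (11873925951395/7000039014832)*(1/472245) = 2374785190279/661146684911867568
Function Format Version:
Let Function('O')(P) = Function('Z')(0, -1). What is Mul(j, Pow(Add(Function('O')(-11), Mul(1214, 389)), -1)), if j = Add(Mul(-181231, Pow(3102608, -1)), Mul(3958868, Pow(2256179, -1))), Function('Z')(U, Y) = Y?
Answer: Rational(2374785190279, 661146684911867568) ≈ 3.5919e-6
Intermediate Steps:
Function('O')(P) = -1
j = Rational(11873925951395, 7000039014832) (j = Add(Mul(-181231, Rational(1, 3102608)), Mul(3958868, Rational(1, 2256179))) = Add(Rational(-181231, 3102608), Rational(3958868, 2256179)) = Rational(11873925951395, 7000039014832) ≈ 1.6963)
Mul(j, Pow(Add(Function('O')(-11), Mul(1214, 389)), -1)) = Mul(Rational(11873925951395, 7000039014832), Pow(Add(-1, Mul(1214, 389)), -1)) = Mul(Rational(11873925951395, 7000039014832), Pow(Add(-1, 472246), -1)) = Mul(Rational(11873925951395, 7000039014832), Pow(472245, -1)) = Mul(Rational(11873925951395, 7000039014832), Rational(1, 472245)) = Rational(2374785190279, 661146684911867568)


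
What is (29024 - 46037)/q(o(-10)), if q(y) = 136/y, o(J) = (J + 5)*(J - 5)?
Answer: -1275975/136 ≈ -9382.2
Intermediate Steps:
o(J) = (-5 + J)*(5 + J) (o(J) = (5 + J)*(-5 + J) = (-5 + J)*(5 + J))
(29024 - 46037)/q(o(-10)) = (29024 - 46037)/((136/(-25 + (-10)²))) = -17013/(136/(-25 + 100)) = -17013/(136/75) = -17013/(136*(1/75)) = -17013/136/75 = -17013*75/136 = -1275975/136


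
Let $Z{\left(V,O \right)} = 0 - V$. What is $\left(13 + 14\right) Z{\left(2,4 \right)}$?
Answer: $-54$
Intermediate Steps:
$Z{\left(V,O \right)} = - V$
$\left(13 + 14\right) Z{\left(2,4 \right)} = \left(13 + 14\right) \left(\left(-1\right) 2\right) = 27 \left(-2\right) = -54$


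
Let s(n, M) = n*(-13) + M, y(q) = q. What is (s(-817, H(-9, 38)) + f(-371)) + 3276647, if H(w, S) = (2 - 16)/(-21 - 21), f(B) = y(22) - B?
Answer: 9862984/3 ≈ 3.2877e+6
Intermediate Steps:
f(B) = 22 - B
H(w, S) = ⅓ (H(w, S) = -14/(-42) = -14*(-1/42) = ⅓)
s(n, M) = M - 13*n (s(n, M) = -13*n + M = M - 13*n)
(s(-817, H(-9, 38)) + f(-371)) + 3276647 = ((⅓ - 13*(-817)) + (22 - 1*(-371))) + 3276647 = ((⅓ + 10621) + (22 + 371)) + 3276647 = (31864/3 + 393) + 3276647 = 33043/3 + 3276647 = 9862984/3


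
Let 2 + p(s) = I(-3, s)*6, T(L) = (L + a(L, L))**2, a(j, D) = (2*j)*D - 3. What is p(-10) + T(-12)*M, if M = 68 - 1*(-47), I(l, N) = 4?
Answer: 8570857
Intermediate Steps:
M = 115 (M = 68 + 47 = 115)
a(j, D) = -3 + 2*D*j (a(j, D) = 2*D*j - 3 = -3 + 2*D*j)
T(L) = (-3 + L + 2*L**2)**2 (T(L) = (L + (-3 + 2*L*L))**2 = (L + (-3 + 2*L**2))**2 = (-3 + L + 2*L**2)**2)
p(s) = 22 (p(s) = -2 + 4*6 = -2 + 24 = 22)
p(-10) + T(-12)*M = 22 + (-3 - 12 + 2*(-12)**2)**2*115 = 22 + (-3 - 12 + 2*144)**2*115 = 22 + (-3 - 12 + 288)**2*115 = 22 + 273**2*115 = 22 + 74529*115 = 22 + 8570835 = 8570857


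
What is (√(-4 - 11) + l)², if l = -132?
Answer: (132 - I*√15)² ≈ 17409.0 - 1022.5*I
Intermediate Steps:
(√(-4 - 11) + l)² = (√(-4 - 11) - 132)² = (√(-15) - 132)² = (I*√15 - 132)² = (-132 + I*√15)²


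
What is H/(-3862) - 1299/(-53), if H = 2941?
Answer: 4860865/204686 ≈ 23.748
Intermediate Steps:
H/(-3862) - 1299/(-53) = 2941/(-3862) - 1299/(-53) = 2941*(-1/3862) - 1299*(-1/53) = -2941/3862 + 1299/53 = 4860865/204686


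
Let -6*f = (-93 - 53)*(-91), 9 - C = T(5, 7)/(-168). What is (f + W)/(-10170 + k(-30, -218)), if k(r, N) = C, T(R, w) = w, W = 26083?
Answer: -572848/243863 ≈ -2.3491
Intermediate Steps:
C = 217/24 (C = 9 - 7/(-168) = 9 - 7*(-1)/168 = 9 - 1*(-1/24) = 9 + 1/24 = 217/24 ≈ 9.0417)
k(r, N) = 217/24
f = -6643/3 (f = -(-93 - 53)*(-91)/6 = -(-73)*(-91)/3 = -⅙*13286 = -6643/3 ≈ -2214.3)
(f + W)/(-10170 + k(-30, -218)) = (-6643/3 + 26083)/(-10170 + 217/24) = 71606/(3*(-243863/24)) = (71606/3)*(-24/243863) = -572848/243863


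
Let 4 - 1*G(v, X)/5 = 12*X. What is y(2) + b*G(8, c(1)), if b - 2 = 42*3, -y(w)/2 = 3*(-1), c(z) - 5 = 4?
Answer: -66554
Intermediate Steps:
c(z) = 9 (c(z) = 5 + 4 = 9)
G(v, X) = 20 - 60*X
y(w) = 6 (y(w) = -6*(-1) = -2*(-3) = 6)
b = 128 (b = 2 + 42*3 = 2 + 126 = 128)
y(2) + b*G(8, c(1)) = 6 + 128*(20 - 60*9) = 6 + 128*(20 - 540) = 6 + 128*(-520) = 6 - 66560 = -66554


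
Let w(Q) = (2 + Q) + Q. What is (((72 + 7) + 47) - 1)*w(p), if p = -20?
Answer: -4750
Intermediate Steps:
w(Q) = 2 + 2*Q
(((72 + 7) + 47) - 1)*w(p) = (((72 + 7) + 47) - 1)*(2 + 2*(-20)) = ((79 + 47) - 1)*(2 - 40) = (126 - 1)*(-38) = 125*(-38) = -4750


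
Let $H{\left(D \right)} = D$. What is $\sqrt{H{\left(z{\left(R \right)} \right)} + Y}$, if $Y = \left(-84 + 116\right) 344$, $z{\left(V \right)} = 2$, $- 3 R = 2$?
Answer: $\sqrt{11010} \approx 104.93$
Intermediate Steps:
$R = - \frac{2}{3}$ ($R = \left(- \frac{1}{3}\right) 2 = - \frac{2}{3} \approx -0.66667$)
$Y = 11008$ ($Y = 32 \cdot 344 = 11008$)
$\sqrt{H{\left(z{\left(R \right)} \right)} + Y} = \sqrt{2 + 11008} = \sqrt{11010}$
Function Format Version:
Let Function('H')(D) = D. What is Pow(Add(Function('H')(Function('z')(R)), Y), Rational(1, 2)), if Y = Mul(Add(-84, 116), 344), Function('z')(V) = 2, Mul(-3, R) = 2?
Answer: Pow(11010, Rational(1, 2)) ≈ 104.93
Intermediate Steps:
R = Rational(-2, 3) (R = Mul(Rational(-1, 3), 2) = Rational(-2, 3) ≈ -0.66667)
Y = 11008 (Y = Mul(32, 344) = 11008)
Pow(Add(Function('H')(Function('z')(R)), Y), Rational(1, 2)) = Pow(Add(2, 11008), Rational(1, 2)) = Pow(11010, Rational(1, 2))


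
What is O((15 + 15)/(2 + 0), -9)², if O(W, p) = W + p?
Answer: 36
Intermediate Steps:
O((15 + 15)/(2 + 0), -9)² = ((15 + 15)/(2 + 0) - 9)² = (30/2 - 9)² = (30*(½) - 9)² = (15 - 9)² = 6² = 36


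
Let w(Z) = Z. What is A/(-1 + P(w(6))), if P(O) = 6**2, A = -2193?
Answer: -2193/35 ≈ -62.657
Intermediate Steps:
P(O) = 36
A/(-1 + P(w(6))) = -2193/(-1 + 36) = -2193/35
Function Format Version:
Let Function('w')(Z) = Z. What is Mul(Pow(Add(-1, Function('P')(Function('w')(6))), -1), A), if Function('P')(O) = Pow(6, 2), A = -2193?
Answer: Rational(-2193, 35) ≈ -62.657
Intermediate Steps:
Function('P')(O) = 36
Mul(Pow(Add(-1, Function('P')(Function('w')(6))), -1), A) = Mul(Pow(Add(-1, 36), -1), -2193) = Mul(Pow(35, -1), -2193) = Mul(Rational(1, 35), -2193) = Rational(-2193, 35)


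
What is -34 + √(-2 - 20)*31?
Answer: -34 + 31*I*√22 ≈ -34.0 + 145.4*I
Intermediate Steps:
-34 + √(-2 - 20)*31 = -34 + √(-22)*31 = -34 + (I*√22)*31 = -34 + 31*I*√22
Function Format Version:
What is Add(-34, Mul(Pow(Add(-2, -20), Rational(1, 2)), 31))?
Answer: Add(-34, Mul(31, I, Pow(22, Rational(1, 2)))) ≈ Add(-34.000, Mul(145.40, I))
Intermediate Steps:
Add(-34, Mul(Pow(Add(-2, -20), Rational(1, 2)), 31)) = Add(-34, Mul(Pow(-22, Rational(1, 2)), 31)) = Add(-34, Mul(Mul(I, Pow(22, Rational(1, 2))), 31)) = Add(-34, Mul(31, I, Pow(22, Rational(1, 2))))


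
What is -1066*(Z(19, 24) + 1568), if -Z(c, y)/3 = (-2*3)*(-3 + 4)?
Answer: -1690676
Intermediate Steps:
Z(c, y) = 18 (Z(c, y) = -3*(-2*3)*(-3 + 4) = -(-18) = -3*(-6) = 18)
-1066*(Z(19, 24) + 1568) = -1066*(18 + 1568) = -1066*1586 = -1690676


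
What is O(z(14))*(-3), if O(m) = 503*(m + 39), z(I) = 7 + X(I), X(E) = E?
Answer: -90540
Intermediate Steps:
z(I) = 7 + I
O(m) = 19617 + 503*m (O(m) = 503*(39 + m) = 19617 + 503*m)
O(z(14))*(-3) = (19617 + 503*(7 + 14))*(-3) = (19617 + 503*21)*(-3) = (19617 + 10563)*(-3) = 30180*(-3) = -90540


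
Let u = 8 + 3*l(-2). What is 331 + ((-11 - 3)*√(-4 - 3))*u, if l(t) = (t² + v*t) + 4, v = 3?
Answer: 331 - 196*I*√7 ≈ 331.0 - 518.57*I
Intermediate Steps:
l(t) = 4 + t² + 3*t (l(t) = (t² + 3*t) + 4 = 4 + t² + 3*t)
u = 14 (u = 8 + 3*(4 + (-2)² + 3*(-2)) = 8 + 3*(4 + 4 - 6) = 8 + 3*2 = 8 + 6 = 14)
331 + ((-11 - 3)*√(-4 - 3))*u = 331 + ((-11 - 3)*√(-4 - 3))*14 = 331 - 14*I*√7*14 = 331 - 196*I*√7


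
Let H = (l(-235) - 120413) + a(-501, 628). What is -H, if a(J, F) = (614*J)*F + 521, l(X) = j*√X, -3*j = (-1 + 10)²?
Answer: 193301484 + 27*I*√235 ≈ 1.933e+8 + 413.9*I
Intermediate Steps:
j = -27 (j = -(-1 + 10)²/3 = -⅓*9² = -⅓*81 = -27)
l(X) = -27*√X
a(J, F) = 521 + 614*F*J (a(J, F) = 614*F*J + 521 = 521 + 614*F*J)
H = -193301484 - 27*I*√235 (H = (-27*I*√235 - 120413) + (521 + 614*628*(-501)) = (-27*I*√235 - 120413) + (521 - 193181592) = (-27*I*√235 - 120413) - 193181071 = (-120413 - 27*I*√235) - 193181071 = -193301484 - 27*I*√235 ≈ -1.933e+8 - 413.9*I)
-H = -(-193301484 - 27*I*√235) = 193301484 + 27*I*√235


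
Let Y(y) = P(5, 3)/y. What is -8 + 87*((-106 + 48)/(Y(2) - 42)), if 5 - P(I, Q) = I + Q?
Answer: 108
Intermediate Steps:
P(I, Q) = 5 - I - Q (P(I, Q) = 5 - (I + Q) = 5 + (-I - Q) = 5 - I - Q)
Y(y) = -3/y (Y(y) = (5 - 1*5 - 1*3)/y = (5 - 5 - 3)/y = -3/y)
-8 + 87*((-106 + 48)/(Y(2) - 42)) = -8 + 87*((-106 + 48)/(-3/2 - 42)) = -8 + 87*(-58/(-3*1/2 - 42)) = -8 + 87*(-58/(-3/2 - 42)) = -8 + 87*(-58/(-87/2)) = -8 + 87*(-58*(-2/87)) = -8 + 87*(4/3) = -8 + 116 = 108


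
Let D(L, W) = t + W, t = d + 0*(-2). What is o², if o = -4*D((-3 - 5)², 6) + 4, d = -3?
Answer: 64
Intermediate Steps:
t = -3 (t = -3 + 0*(-2) = -3 + 0 = -3)
D(L, W) = -3 + W
o = -8 (o = -4*(-3 + 6) + 4 = -4*3 + 4 = -12 + 4 = -8)
o² = (-8)² = 64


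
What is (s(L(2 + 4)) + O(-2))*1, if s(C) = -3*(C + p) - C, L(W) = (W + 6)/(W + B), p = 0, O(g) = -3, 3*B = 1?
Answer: -201/19 ≈ -10.579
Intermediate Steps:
B = ⅓ (B = (⅓)*1 = ⅓ ≈ 0.33333)
L(W) = (6 + W)/(⅓ + W) (L(W) = (W + 6)/(W + ⅓) = (6 + W)/(⅓ + W))
s(C) = -4*C (s(C) = -3*(C + 0) - C = -3*C - C = -4*C)
(s(L(2 + 4)) + O(-2))*1 = (-12*(6 + (2 + 4))/(1 + 3*(2 + 4)) - 3)*1 = (-12*(6 + 6)/(1 + 3*6) - 3)*1 = (-12*12/(1 + 18) - 3)*1 = (-12*12/19 - 3)*1 = (-4*36/19 - 3)*1 = (-144/19 - 3)*1 = -201/19*1 = -201/19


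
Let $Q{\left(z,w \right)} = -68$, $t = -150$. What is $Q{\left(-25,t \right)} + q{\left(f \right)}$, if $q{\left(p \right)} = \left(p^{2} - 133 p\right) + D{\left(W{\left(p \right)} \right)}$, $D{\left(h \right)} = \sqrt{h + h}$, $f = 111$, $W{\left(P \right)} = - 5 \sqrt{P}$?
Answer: $-2510 + i \sqrt{10} \sqrt[4]{111} \approx -2510.0 + 10.264 i$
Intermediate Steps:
$D{\left(h \right)} = \sqrt{2} \sqrt{h}$ ($D{\left(h \right)} = \sqrt{2 h} = \sqrt{2} \sqrt{h}$)
$q{\left(p \right)} = p^{2} - 133 p + \sqrt{10} \sqrt{- \sqrt{p}}$ ($q{\left(p \right)} = \left(p^{2} - 133 p\right) + \sqrt{2} \sqrt{- 5 \sqrt{p}} = \left(p^{2} - 133 p\right) + \sqrt{2} \sqrt{5} \sqrt{- \sqrt{p}} = \left(p^{2} - 133 p\right) + \sqrt{10} \sqrt{- \sqrt{p}} = p^{2} - 133 p + \sqrt{10} \sqrt{- \sqrt{p}}$)
$Q{\left(-25,t \right)} + q{\left(f \right)} = -68 + \left(111^{2} - 14763 + \sqrt{10} \sqrt{- \sqrt{111}}\right) = -68 + \left(12321 - 14763 + \sqrt{10} i \sqrt[4]{111}\right) = -68 + \left(12321 - 14763 + i \sqrt{10} \sqrt[4]{111}\right) = -68 - \left(2442 - i \sqrt{10} \sqrt[4]{111}\right) = -2510 + i \sqrt{10} \sqrt[4]{111}$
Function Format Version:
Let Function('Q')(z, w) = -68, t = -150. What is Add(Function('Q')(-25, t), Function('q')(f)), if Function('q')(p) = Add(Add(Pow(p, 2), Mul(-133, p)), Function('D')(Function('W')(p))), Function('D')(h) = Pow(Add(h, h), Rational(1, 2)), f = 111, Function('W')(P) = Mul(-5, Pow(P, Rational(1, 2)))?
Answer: Add(-2510, Mul(I, Pow(10, Rational(1, 2)), Pow(111, Rational(1, 4)))) ≈ Add(-2510.0, Mul(10.264, I))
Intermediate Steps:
Function('D')(h) = Mul(Pow(2, Rational(1, 2)), Pow(h, Rational(1, 2))) (Function('D')(h) = Pow(Mul(2, h), Rational(1, 2)) = Mul(Pow(2, Rational(1, 2)), Pow(h, Rational(1, 2))))
Function('q')(p) = Add(Pow(p, 2), Mul(-133, p), Mul(Pow(10, Rational(1, 2)), Pow(Mul(-1, Pow(p, Rational(1, 2))), Rational(1, 2)))) (Function('q')(p) = Add(Add(Pow(p, 2), Mul(-133, p)), Mul(Pow(2, Rational(1, 2)), Pow(Mul(-5, Pow(p, Rational(1, 2))), Rational(1, 2)))) = Add(Add(Pow(p, 2), Mul(-133, p)), Mul(Pow(2, Rational(1, 2)), Mul(Pow(5, Rational(1, 2)), Pow(Mul(-1, Pow(p, Rational(1, 2))), Rational(1, 2))))) = Add(Add(Pow(p, 2), Mul(-133, p)), Mul(Pow(10, Rational(1, 2)), Pow(Mul(-1, Pow(p, Rational(1, 2))), Rational(1, 2)))) = Add(Pow(p, 2), Mul(-133, p), Mul(Pow(10, Rational(1, 2)), Pow(Mul(-1, Pow(p, Rational(1, 2))), Rational(1, 2)))))
Add(Function('Q')(-25, t), Function('q')(f)) = Add(-68, Add(Pow(111, 2), Mul(-133, 111), Mul(Pow(10, Rational(1, 2)), Pow(Mul(-1, Pow(111, Rational(1, 2))), Rational(1, 2))))) = Add(-68, Add(12321, -14763, Mul(Pow(10, Rational(1, 2)), Mul(I, Pow(111, Rational(1, 4)))))) = Add(-68, Add(12321, -14763, Mul(I, Pow(10, Rational(1, 2)), Pow(111, Rational(1, 4))))) = Add(-68, Add(-2442, Mul(I, Pow(10, Rational(1, 2)), Pow(111, Rational(1, 4))))) = Add(-2510, Mul(I, Pow(10, Rational(1, 2)), Pow(111, Rational(1, 4))))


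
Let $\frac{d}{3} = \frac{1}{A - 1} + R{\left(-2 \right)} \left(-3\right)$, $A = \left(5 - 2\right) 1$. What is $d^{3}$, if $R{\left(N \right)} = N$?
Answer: $\frac{59319}{8} \approx 7414.9$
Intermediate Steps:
$A = 3$ ($A = \left(5 + \left(-5 + 3\right)\right) 1 = \left(5 - 2\right) 1 = 3 \cdot 1 = 3$)
$d = \frac{39}{2}$ ($d = 3 \left(\frac{1}{3 - 1} - -6\right) = 3 \left(\frac{1}{2} + 6\right) = 3 \cdot \frac{13}{2} = \frac{39}{2} \approx 19.5$)
$d^{3} = \left(\frac{39}{2}\right)^{3} = \frac{59319}{8}$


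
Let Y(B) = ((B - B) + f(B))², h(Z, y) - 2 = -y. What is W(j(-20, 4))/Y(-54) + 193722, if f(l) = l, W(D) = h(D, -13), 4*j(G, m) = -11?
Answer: 188297789/972 ≈ 1.9372e+5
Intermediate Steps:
h(Z, y) = 2 - y
j(G, m) = -11/4 (j(G, m) = (¼)*(-11) = -11/4)
W(D) = 15 (W(D) = 2 - 1*(-13) = 2 + 13 = 15)
Y(B) = B² (Y(B) = ((B - B) + B)² = (0 + B)² = B²)
W(j(-20, 4))/Y(-54) + 193722 = 15/((-54)²) + 193722 = 15/2916 + 193722 = 15*(1/2916) + 193722 = 5/972 + 193722 = 188297789/972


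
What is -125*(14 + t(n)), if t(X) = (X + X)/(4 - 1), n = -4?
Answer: -4250/3 ≈ -1416.7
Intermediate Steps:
t(X) = 2*X/3 (t(X) = (2*X)/3 = (2*X)*(1/3) = 2*X/3)
-125*(14 + t(n)) = -125*(14 + (2/3)*(-4)) = -125*(14 - 8/3) = -125*34/3 = -4250/3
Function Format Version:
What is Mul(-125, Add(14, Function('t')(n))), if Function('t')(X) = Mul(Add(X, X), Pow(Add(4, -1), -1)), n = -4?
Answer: Rational(-4250, 3) ≈ -1416.7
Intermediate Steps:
Function('t')(X) = Mul(Rational(2, 3), X) (Function('t')(X) = Mul(Mul(2, X), Pow(3, -1)) = Mul(Mul(2, X), Rational(1, 3)) = Mul(Rational(2, 3), X))
Mul(-125, Add(14, Function('t')(n))) = Mul(-125, Add(14, Mul(Rational(2, 3), -4))) = Mul(-125, Add(14, Rational(-8, 3))) = Mul(-125, Rational(34, 3)) = Rational(-4250, 3)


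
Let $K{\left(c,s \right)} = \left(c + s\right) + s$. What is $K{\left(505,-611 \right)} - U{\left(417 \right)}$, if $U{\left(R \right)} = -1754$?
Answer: $1037$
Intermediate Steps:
$K{\left(c,s \right)} = c + 2 s$
$K{\left(505,-611 \right)} - U{\left(417 \right)} = \left(505 + 2 \left(-611\right)\right) - -1754 = \left(505 - 1222\right) + 1754 = -717 + 1754 = 1037$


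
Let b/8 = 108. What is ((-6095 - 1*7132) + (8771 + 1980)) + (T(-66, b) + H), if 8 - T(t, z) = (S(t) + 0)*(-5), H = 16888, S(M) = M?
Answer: 14090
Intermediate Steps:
b = 864 (b = 8*108 = 864)
T(t, z) = 8 + 5*t (T(t, z) = 8 - (t + 0)*(-5) = 8 - t*(-5) = 8 - (-5)*t = 8 + 5*t)
((-6095 - 1*7132) + (8771 + 1980)) + (T(-66, b) + H) = ((-6095 - 1*7132) + (8771 + 1980)) + ((8 + 5*(-66)) + 16888) = ((-6095 - 7132) + 10751) + ((8 - 330) + 16888) = (-13227 + 10751) + (-322 + 16888) = -2476 + 16566 = 14090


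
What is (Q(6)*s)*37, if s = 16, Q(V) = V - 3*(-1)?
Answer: 5328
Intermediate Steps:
Q(V) = 3 + V (Q(V) = V + 3 = 3 + V)
(Q(6)*s)*37 = ((3 + 6)*16)*37 = (9*16)*37 = 144*37 = 5328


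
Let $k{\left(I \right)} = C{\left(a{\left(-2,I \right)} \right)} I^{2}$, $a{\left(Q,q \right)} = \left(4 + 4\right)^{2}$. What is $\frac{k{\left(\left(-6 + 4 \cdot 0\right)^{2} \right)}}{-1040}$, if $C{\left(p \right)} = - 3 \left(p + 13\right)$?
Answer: $\frac{18711}{65} \approx 287.86$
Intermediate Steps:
$a{\left(Q,q \right)} = 64$ ($a{\left(Q,q \right)} = 8^{2} = 64$)
$C{\left(p \right)} = -39 - 3 p$ ($C{\left(p \right)} = - 3 \left(13 + p\right) = -39 - 3 p$)
$k{\left(I \right)} = - 231 I^{2}$ ($k{\left(I \right)} = \left(-39 - 192\right) I^{2} = - 231 I^{2}$)
$\frac{k{\left(\left(-6 + 4 \cdot 0\right)^{2} \right)}}{-1040} = \frac{\left(-231\right) \left(\left(-6 + 4 \cdot 0\right)^{2}\right)^{2}}{-1040} = - 231 \left(\left(-6 + 0\right)^{2}\right)^{2} \left(- \frac{1}{1040}\right) = - 231 \left(\left(-6\right)^{2}\right)^{2} \left(- \frac{1}{1040}\right) = - 231 \cdot 36^{2} \left(- \frac{1}{1040}\right) = \left(-231\right) 1296 \left(- \frac{1}{1040}\right) = \left(-299376\right) \left(- \frac{1}{1040}\right) = \frac{18711}{65}$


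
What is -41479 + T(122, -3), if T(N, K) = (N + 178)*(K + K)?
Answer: -43279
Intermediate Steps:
T(N, K) = 2*K*(178 + N) (T(N, K) = (178 + N)*(2*K) = 2*K*(178 + N))
-41479 + T(122, -3) = -41479 + 2*(-3)*(178 + 122) = -41479 + 2*(-3)*300 = -41479 - 1800 = -43279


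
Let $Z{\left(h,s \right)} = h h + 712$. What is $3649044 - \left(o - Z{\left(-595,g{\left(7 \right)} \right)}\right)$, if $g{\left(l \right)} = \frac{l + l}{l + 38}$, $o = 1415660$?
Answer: $2588121$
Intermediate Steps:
$g{\left(l \right)} = \frac{2 l}{38 + l}$
$Z{\left(h,s \right)} = 712 + h^{2}$ ($Z{\left(h,s \right)} = h^{2} + 712 = 712 + h^{2}$)
$3649044 - \left(o - Z{\left(-595,g{\left(7 \right)} \right)}\right) = 3649044 - \left(1415660 - \left(712 + \left(-595\right)^{2}\right)\right) = 3649044 - \left(1415660 - \left(712 + 354025\right)\right) = 3649044 - \left(1415660 - 354737\right) = 3649044 - 1060923 = 2588121$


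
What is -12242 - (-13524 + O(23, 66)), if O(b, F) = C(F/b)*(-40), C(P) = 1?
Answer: 1322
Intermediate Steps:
O(b, F) = -40 (O(b, F) = 1*(-40) = -40)
-12242 - (-13524 + O(23, 66)) = -12242 - (-13524 - 40) = -12242 - 1*(-13564) = -12242 + 13564 = 1322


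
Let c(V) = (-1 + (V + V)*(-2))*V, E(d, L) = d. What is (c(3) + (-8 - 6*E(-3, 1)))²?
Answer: 841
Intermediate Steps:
c(V) = V*(-1 - 4*V) (c(V) = (-1 + (2*V)*(-2))*V = (-1 - 4*V)*V = V*(-1 - 4*V))
(c(3) + (-8 - 6*E(-3, 1)))² = (-1*3*(1 + 4*3) + (-8 - 6*(-3)))² = (-1*3*(1 + 12) + (-8 + 18))² = (-1*3*13 + 10)² = (-39 + 10)² = (-29)² = 841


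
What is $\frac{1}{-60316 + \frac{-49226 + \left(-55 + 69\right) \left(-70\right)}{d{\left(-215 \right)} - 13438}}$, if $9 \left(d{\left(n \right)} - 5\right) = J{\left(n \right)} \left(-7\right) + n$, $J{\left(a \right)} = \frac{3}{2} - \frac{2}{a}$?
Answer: $- \frac{5786967}{349025112992} \approx -1.658 \cdot 10^{-5}$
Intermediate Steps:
$J{\left(a \right)} = \frac{3}{2} - \frac{2}{a}$ ($J{\left(a \right)} = 3 \cdot \frac{1}{2} - \frac{2}{a} = \frac{3}{2} - \frac{2}{a}$)
$d{\left(n \right)} = \frac{23}{6} + \frac{n}{9} + \frac{14}{9 n}$ ($d{\left(n \right)} = 5 + \frac{\left(\frac{3}{2} - \frac{2}{n}\right) \left(-7\right) + n}{9} = 5 + \frac{\left(- \frac{21}{2} + \frac{14}{n}\right) + n}{9} = 5 + \frac{- \frac{21}{2} + n + \frac{14}{n}}{9} = 5 + \left(- \frac{7}{6} + \frac{n}{9} + \frac{14}{9 n}\right) = \frac{23}{6} + \frac{n}{9} + \frac{14}{9 n}$)
$\frac{1}{-60316 + \frac{-49226 + \left(-55 + 69\right) \left(-70\right)}{d{\left(-215 \right)} - 13438}} = \frac{1}{-60316 + \frac{-49226 + \left(-55 + 69\right) \left(-70\right)}{\left(\frac{23}{6} + \frac{1}{9} \left(-215\right) + \frac{14}{9 \left(-215\right)}\right) - 13438}} = \frac{1}{-60316 + \frac{-49226 + 14 \left(-70\right)}{\left(\frac{23}{6} - \frac{215}{9} + \frac{14}{9} \left(- \frac{1}{215}\right)\right) - 13438}} = \frac{1}{-60316 + \frac{-49226 - 980}{\left(\frac{23}{6} - \frac{215}{9} - \frac{14}{1935}\right) - 13438}} = \frac{1}{-60316 - \frac{50206}{- \frac{8627}{430} - 13438}} = \frac{1}{-60316 - \frac{50206}{- \frac{5786967}{430}}} = \frac{1}{-60316 - - \frac{21588580}{5786967}} = \frac{1}{-60316 + \frac{21588580}{5786967}} = \frac{1}{- \frac{349025112992}{5786967}} = - \frac{5786967}{349025112992}$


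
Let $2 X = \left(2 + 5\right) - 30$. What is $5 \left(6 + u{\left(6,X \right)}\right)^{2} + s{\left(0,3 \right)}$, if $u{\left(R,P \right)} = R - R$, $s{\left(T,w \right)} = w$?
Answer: $183$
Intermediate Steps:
$X = - \frac{23}{2}$ ($X = \frac{\left(2 + 5\right) - 30}{2} = \frac{7 - 30}{2} = \frac{1}{2} \left(-23\right) = - \frac{23}{2} \approx -11.5$)
$u{\left(R,P \right)} = 0$
$5 \left(6 + u{\left(6,X \right)}\right)^{2} + s{\left(0,3 \right)} = 5 \left(6 + 0\right)^{2} + 3 = 5 \cdot 6^{2} + 3 = 5 \cdot 36 + 3 = 180 + 3 = 183$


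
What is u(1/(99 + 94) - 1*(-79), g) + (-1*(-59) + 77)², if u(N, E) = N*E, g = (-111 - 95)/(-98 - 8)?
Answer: 190766128/10229 ≈ 18650.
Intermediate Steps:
g = 103/53 (g = -206/(-106) = -206*(-1/106) = 103/53 ≈ 1.9434)
u(N, E) = E*N
u(1/(99 + 94) - 1*(-79), g) + (-1*(-59) + 77)² = 103*(1/(99 + 94) - 1*(-79))/53 + (-1*(-59) + 77)² = 103*(1/193 + 79)/53 + (59 + 77)² = 103*(1/193 + 79)/53 + 136² = (103/53)*(15248/193) + 18496 = 1570544/10229 + 18496 = 190766128/10229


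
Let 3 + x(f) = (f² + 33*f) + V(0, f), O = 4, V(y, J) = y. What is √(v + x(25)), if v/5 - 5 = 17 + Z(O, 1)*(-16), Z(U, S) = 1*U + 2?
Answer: √1077 ≈ 32.818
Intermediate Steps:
Z(U, S) = 2 + U (Z(U, S) = U + 2 = 2 + U)
x(f) = -3 + f² + 33*f (x(f) = -3 + ((f² + 33*f) + 0) = -3 + (f² + 33*f) = -3 + f² + 33*f)
v = -370 (v = 25 + 5*(17 + (2 + 4)*(-16)) = 25 + 5*(17 + 6*(-16)) = 25 + 5*(17 - 96) = 25 + 5*(-79) = 25 - 395 = -370)
√(v + x(25)) = √(-370 + (-3 + 25² + 33*25)) = √(-370 + (-3 + 625 + 825)) = √(-370 + 1447) = √1077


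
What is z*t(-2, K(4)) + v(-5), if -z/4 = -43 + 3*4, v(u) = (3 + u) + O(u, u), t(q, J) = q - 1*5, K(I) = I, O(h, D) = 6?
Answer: -864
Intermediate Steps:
t(q, J) = -5 + q (t(q, J) = q - 5 = -5 + q)
v(u) = 9 + u (v(u) = (3 + u) + 6 = 9 + u)
z = 124 (z = -4*(-43 + 3*4) = -4*(-43 + 12) = -4*(-31) = 124)
z*t(-2, K(4)) + v(-5) = 124*(-5 - 2) + (9 - 5) = 124*(-7) + 4 = -868 + 4 = -864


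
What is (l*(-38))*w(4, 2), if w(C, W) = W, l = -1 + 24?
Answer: -1748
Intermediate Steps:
l = 23
(l*(-38))*w(4, 2) = (23*(-38))*2 = -874*2 = -1748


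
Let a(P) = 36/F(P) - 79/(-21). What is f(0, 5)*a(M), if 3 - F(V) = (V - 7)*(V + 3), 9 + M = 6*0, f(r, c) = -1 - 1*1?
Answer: -4394/651 ≈ -6.7496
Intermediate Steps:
f(r, c) = -2 (f(r, c) = -1 - 1 = -2)
M = -9 (M = -9 + 6*0 = -9 + 0 = -9)
F(V) = 3 - (-7 + V)*(3 + V) (F(V) = 3 - (V - 7)*(V + 3) = 3 - (-7 + V)*(3 + V))
a(P) = 79/21 + 36/(24 - P² + 4*P) (a(P) = 36/(24 - P² + 4*P) - 79/(-21) = 36/(24 - P² + 4*P) - 79*(-1/21) = 36/(24 - P² + 4*P) + 79/21 = 79/21 + 36/(24 - P² + 4*P))
f(0, 5)*a(M) = -2*(2652 - 79*(-9)² + 316*(-9))/(21*(24 - 1*(-9)² + 4*(-9))) = -2*(2652 - 79*81 - 2844)/(21*(24 - 1*81 - 36)) = -2*(2652 - 6399 - 2844)/(21*(24 - 81 - 36)) = -2*(-6591)/(21*(-93)) = -2*(-1)*(-6591)/(21*93) = -2*2197/651 = -4394/651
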